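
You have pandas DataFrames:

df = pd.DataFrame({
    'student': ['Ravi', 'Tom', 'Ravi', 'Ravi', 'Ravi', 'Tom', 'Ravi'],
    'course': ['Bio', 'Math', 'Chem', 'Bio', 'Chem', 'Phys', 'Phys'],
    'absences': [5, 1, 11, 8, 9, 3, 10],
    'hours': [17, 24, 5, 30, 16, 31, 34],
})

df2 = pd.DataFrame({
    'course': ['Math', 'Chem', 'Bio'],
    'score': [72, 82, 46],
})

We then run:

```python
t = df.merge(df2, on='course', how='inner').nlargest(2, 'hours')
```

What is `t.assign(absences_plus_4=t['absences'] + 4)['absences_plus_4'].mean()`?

merge on 'course' (how='inner') → 5 rows:
  student course  absences  hours  score
0    Ravi    Bio         5     17     46
1     Tom   Math         1     24     72
2    Ravi   Chem        11      5     82
3    Ravi    Bio         8     30     46
4    Ravi   Chem         9     16     82
take 2 rows with largest hours:
  student course  absences  hours  score
3    Ravi    Bio         8     30     46
1     Tom   Math         1     24     72
add column absences_plus_4 = t['absences'] + 4:
  student course  absences  hours  score  absences_plus_4
3    Ravi    Bio         8     30     46               12
1     Tom   Math         1     24     72                5
Then the mean of column 'absences_plus_4': 8.5

8.5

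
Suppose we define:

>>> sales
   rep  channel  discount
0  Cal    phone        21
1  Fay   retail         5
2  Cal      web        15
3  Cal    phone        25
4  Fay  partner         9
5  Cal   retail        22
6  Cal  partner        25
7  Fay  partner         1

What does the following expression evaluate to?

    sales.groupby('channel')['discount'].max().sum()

group by channel, max of discount:
channel
partner    25
phone      25
retail     22
web        15
Name: discount, dtype: int64
Hence 87.

87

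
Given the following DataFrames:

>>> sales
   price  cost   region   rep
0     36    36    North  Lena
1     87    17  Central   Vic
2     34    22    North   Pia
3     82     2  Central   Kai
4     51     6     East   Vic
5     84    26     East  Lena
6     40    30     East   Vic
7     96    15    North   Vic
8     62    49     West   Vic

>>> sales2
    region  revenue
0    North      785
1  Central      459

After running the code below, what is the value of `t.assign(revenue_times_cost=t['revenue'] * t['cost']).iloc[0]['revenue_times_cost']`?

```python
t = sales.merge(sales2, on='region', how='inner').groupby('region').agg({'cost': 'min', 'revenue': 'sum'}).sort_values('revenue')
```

1836

merge on 'region' (how='inner') → 5 rows:
   price  cost   region   rep  revenue
0     36    36    North  Lena      785
1     87    17  Central   Vic      459
2     34    22    North   Pia      785
3     82     2  Central   Kai      459
4     96    15    North   Vic      785
group by region: min(cost), sum(revenue):
         cost  revenue
region                
Central     2      918
North      15     2355
sort by revenue:
         cost  revenue
region                
Central     2      918
North      15     2355
add column revenue_times_cost = t['revenue'] * t['cost']:
         cost  revenue  revenue_times_cost
region                                    
Central     2      918                1836
North      15     2355               35325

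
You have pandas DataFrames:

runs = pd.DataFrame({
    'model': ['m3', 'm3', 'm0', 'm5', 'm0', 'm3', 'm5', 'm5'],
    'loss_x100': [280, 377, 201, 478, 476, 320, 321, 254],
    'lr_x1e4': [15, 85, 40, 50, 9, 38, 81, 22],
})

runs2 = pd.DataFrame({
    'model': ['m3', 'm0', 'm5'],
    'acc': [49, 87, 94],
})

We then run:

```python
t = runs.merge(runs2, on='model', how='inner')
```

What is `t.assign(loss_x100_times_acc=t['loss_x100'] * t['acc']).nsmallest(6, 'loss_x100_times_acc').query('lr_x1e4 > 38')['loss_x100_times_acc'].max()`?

30174

merge on 'model' (how='inner') → 8 rows:
  model  loss_x100  lr_x1e4  acc
0    m3        280       15   49
1    m3        377       85   49
2    m0        201       40   87
3    m5        478       50   94
4    m0        476        9   87
5    m3        320       38   49
6    m5        321       81   94
7    m5        254       22   94
add column loss_x100_times_acc = t['loss_x100'] * t['acc']:
  model  loss_x100  lr_x1e4  acc  loss_x100_times_acc
0    m3        280       15   49                13720
1    m3        377       85   49                18473
2    m0        201       40   87                17487
3    m5        478       50   94                44932
4    m0        476        9   87                41412
5    m3        320       38   49                15680
6    m5        321       81   94                30174
7    m5        254       22   94                23876
take 6 rows with smallest loss_x100_times_acc:
  model  loss_x100  lr_x1e4  acc  loss_x100_times_acc
0    m3        280       15   49                13720
5    m3        320       38   49                15680
2    m0        201       40   87                17487
1    m3        377       85   49                18473
7    m5        254       22   94                23876
6    m5        321       81   94                30174
filter rows where lr_x1e4 > 38:
  model  loss_x100  lr_x1e4  acc  loss_x100_times_acc
2    m0        201       40   87                17487
1    m3        377       85   49                18473
6    m5        321       81   94                30174
Hence 30174.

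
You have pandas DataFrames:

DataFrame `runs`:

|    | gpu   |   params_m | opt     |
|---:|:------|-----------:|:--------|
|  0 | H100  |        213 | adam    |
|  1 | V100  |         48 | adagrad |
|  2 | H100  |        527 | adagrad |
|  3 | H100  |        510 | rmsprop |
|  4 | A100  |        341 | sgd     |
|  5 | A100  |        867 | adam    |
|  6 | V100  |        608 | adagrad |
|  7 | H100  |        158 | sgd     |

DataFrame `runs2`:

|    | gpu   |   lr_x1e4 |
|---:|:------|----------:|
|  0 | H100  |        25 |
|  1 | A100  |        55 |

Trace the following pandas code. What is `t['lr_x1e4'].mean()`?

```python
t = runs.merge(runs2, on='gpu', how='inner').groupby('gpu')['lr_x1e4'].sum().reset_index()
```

105.0

merge on 'gpu' (how='inner') → 6 rows:
    gpu  params_m      opt  lr_x1e4
0  H100       213     adam       25
1  H100       527  adagrad       25
2  H100       510  rmsprop       25
3  A100       341      sgd       55
4  A100       867     adam       55
5  H100       158      sgd       25
group by gpu, sum of lr_x1e4:
gpu
A100    110
H100    100
Name: lr_x1e4, dtype: int64
reset_index():
    gpu  lr_x1e4
0  A100      110
1  H100      100
Finally, mean of column 'lr_x1e4' = 105.0.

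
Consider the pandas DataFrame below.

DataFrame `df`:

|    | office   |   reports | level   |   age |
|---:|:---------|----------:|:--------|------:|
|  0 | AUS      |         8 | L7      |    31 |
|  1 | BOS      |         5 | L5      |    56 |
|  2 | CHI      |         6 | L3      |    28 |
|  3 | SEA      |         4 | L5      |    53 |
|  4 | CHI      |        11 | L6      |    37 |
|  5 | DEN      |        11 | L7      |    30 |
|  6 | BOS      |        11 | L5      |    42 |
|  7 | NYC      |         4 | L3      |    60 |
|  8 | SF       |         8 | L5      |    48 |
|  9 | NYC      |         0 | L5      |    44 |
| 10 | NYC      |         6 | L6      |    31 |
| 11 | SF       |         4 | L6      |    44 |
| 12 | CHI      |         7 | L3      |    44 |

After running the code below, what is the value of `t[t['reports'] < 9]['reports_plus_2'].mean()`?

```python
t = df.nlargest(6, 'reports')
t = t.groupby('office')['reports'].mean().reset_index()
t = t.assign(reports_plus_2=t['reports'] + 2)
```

10.0

take 6 rows with largest reports:
   office  reports level  age
4     CHI       11    L6   37
5     DEN       11    L7   30
6     BOS       11    L5   42
0     AUS        8    L7   31
8      SF        8    L5   48
12    CHI        7    L3   44
group by office, mean of reports:
office
AUS     8.0
BOS    11.0
CHI     9.0
DEN    11.0
SF      8.0
Name: reports, dtype: float64
reset_index():
  office  reports
0    AUS      8.0
1    BOS     11.0
2    CHI      9.0
3    DEN     11.0
4     SF      8.0
add column reports_plus_2 = t['reports'] + 2:
  office  reports  reports_plus_2
0    AUS      8.0            10.0
1    BOS     11.0            13.0
2    CHI      9.0            11.0
3    DEN     11.0            13.0
4     SF      8.0            10.0
filter rows where reports < 9:
  office  reports  reports_plus_2
0    AUS      8.0            10.0
4     SF      8.0            10.0
Finally, mean of column 'reports_plus_2' = 10.0.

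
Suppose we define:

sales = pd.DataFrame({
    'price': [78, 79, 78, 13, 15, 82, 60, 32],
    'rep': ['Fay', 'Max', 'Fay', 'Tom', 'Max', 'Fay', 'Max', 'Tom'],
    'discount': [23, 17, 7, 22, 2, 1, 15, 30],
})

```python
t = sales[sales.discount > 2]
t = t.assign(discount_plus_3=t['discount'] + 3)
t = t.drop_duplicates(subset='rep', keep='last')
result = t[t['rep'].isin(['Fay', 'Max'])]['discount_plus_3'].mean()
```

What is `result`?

filter rows where discount > 2:
   price  rep  discount
0     78  Fay        23
1     79  Max        17
2     78  Fay         7
3     13  Tom        22
6     60  Max        15
7     32  Tom        30
add column discount_plus_3 = t['discount'] + 3:
   price  rep  discount  discount_plus_3
0     78  Fay        23               26
1     79  Max        17               20
2     78  Fay         7               10
3     13  Tom        22               25
6     60  Max        15               18
7     32  Tom        30               33
drop duplicate rep (keep=last):
   price  rep  discount  discount_plus_3
2     78  Fay         7               10
6     60  Max        15               18
7     32  Tom        30               33
filter rows where rep in ['Fay', 'Max']:
   price  rep  discount  discount_plus_3
2     78  Fay         7               10
6     60  Max        15               18
Then the mean of column 'discount_plus_3': 14.0

14.0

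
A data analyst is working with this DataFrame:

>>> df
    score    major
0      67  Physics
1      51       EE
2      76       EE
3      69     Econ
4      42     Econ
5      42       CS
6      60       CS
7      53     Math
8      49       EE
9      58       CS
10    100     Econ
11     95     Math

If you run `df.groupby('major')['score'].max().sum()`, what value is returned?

group by major, max of score:
major
CS          60
EE          76
Econ       100
Math        95
Physics     67
Name: score, dtype: int64
So sum() = 398.

398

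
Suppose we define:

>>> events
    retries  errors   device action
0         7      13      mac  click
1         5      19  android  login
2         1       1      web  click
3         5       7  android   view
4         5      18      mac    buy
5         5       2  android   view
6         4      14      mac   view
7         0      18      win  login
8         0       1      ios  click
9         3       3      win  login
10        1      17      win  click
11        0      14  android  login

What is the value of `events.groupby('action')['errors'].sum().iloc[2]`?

group by action, sum of errors:
action
buy      18
click    32
login    54
view     23
Name: errors, dtype: int64
The value at position 2 is 54.

54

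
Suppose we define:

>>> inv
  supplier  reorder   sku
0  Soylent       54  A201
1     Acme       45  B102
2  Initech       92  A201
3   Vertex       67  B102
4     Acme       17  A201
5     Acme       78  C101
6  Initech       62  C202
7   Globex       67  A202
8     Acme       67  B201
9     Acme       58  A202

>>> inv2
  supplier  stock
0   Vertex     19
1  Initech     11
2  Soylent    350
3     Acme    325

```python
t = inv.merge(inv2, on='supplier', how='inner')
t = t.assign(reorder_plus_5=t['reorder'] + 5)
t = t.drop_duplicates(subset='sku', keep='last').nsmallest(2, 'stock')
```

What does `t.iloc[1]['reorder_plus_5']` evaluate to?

merge on 'supplier' (how='inner') → 9 rows:
  supplier  reorder   sku  stock
0  Soylent       54  A201    350
1     Acme       45  B102    325
2  Initech       92  A201     11
3   Vertex       67  B102     19
4     Acme       17  A201    325
5     Acme       78  C101    325
6  Initech       62  C202     11
7     Acme       67  B201    325
8     Acme       58  A202    325
add column reorder_plus_5 = t['reorder'] + 5:
  supplier  reorder   sku  stock  reorder_plus_5
0  Soylent       54  A201    350              59
1     Acme       45  B102    325              50
2  Initech       92  A201     11              97
3   Vertex       67  B102     19              72
4     Acme       17  A201    325              22
5     Acme       78  C101    325              83
6  Initech       62  C202     11              67
7     Acme       67  B201    325              72
8     Acme       58  A202    325              63
drop duplicate sku (keep=last):
  supplier  reorder   sku  stock  reorder_plus_5
3   Vertex       67  B102     19              72
4     Acme       17  A201    325              22
5     Acme       78  C101    325              83
6  Initech       62  C202     11              67
7     Acme       67  B201    325              72
8     Acme       58  A202    325              63
take 2 rows with smallest stock:
  supplier  reorder   sku  stock  reorder_plus_5
6  Initech       62  C202     11              67
3   Vertex       67  B102     19              72

72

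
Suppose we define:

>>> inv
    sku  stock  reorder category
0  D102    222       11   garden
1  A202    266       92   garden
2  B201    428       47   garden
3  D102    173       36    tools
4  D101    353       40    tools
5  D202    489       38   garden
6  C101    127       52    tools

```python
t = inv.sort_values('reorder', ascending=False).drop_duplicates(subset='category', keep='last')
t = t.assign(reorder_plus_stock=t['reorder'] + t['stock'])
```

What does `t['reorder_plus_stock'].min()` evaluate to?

sort by reorder descending:
    sku  stock  reorder category
1  A202    266       92   garden
6  C101    127       52    tools
2  B201    428       47   garden
4  D101    353       40    tools
5  D202    489       38   garden
3  D102    173       36    tools
0  D102    222       11   garden
drop duplicate category (keep=last):
    sku  stock  reorder category
3  D102    173       36    tools
0  D102    222       11   garden
add column reorder_plus_stock = t['reorder'] + t['stock']:
    sku  stock  reorder category  reorder_plus_stock
3  D102    173       36    tools                 209
0  D102    222       11   garden                 233
Taking the min of column 'reorder_plus_stock' gives 209.

209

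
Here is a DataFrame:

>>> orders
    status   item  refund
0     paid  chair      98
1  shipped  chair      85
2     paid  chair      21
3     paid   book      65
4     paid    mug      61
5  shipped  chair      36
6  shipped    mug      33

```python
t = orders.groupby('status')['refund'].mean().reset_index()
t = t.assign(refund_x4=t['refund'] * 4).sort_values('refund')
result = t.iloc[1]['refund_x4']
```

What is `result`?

group by status, mean of refund:
status
paid       61.250000
shipped    51.333333
Name: refund, dtype: float64
reset_index():
    status     refund
0     paid  61.250000
1  shipped  51.333333
add column refund_x4 = t['refund'] * 4:
    status     refund   refund_x4
0     paid  61.250000  245.000000
1  shipped  51.333333  205.333333
sort by refund:
    status     refund   refund_x4
1  shipped  51.333333  205.333333
0     paid  61.250000  245.000000

245.0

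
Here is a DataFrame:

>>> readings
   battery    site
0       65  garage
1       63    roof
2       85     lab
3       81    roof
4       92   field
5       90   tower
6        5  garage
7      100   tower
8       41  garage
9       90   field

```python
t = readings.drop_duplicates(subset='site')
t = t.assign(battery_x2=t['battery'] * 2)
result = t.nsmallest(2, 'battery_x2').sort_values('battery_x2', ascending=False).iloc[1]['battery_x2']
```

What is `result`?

drop duplicate site (keep=first):
   battery    site
0       65  garage
1       63    roof
2       85     lab
4       92   field
5       90   tower
add column battery_x2 = t['battery'] * 2:
   battery    site  battery_x2
0       65  garage         130
1       63    roof         126
2       85     lab         170
4       92   field         184
5       90   tower         180
take 2 rows with smallest battery_x2:
   battery    site  battery_x2
1       63    roof         126
0       65  garage         130
sort by battery_x2 descending:
   battery    site  battery_x2
0       65  garage         130
1       63    roof         126

126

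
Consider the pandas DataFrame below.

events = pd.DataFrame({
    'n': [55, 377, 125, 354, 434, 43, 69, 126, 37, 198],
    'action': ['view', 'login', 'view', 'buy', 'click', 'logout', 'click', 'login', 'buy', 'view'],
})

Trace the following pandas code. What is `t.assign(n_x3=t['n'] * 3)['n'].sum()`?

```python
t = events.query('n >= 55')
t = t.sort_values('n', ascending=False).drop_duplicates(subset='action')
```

1363

filter rows where n >= 55:
     n action
0   55   view
1  377  login
2  125   view
3  354    buy
4  434  click
6   69  click
7  126  login
9  198   view
sort by n descending:
     n action
4  434  click
1  377  login
3  354    buy
9  198   view
7  126  login
2  125   view
6   69  click
0   55   view
drop duplicate action (keep=first):
     n action
4  434  click
1  377  login
3  354    buy
9  198   view
add column n_x3 = t['n'] * 3:
     n action  n_x3
4  434  click  1302
1  377  login  1131
3  354    buy  1062
9  198   view   594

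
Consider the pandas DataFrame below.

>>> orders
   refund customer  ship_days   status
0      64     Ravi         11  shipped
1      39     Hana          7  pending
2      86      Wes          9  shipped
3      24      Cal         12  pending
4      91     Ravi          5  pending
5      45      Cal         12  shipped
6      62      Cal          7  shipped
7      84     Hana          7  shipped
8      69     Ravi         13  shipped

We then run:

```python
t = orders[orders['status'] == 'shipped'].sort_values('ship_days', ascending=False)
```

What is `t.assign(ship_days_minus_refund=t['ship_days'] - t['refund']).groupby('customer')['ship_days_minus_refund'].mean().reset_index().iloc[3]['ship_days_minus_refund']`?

filter rows where status == 'shipped':
   refund customer  ship_days   status
0      64     Ravi         11  shipped
2      86      Wes          9  shipped
5      45      Cal         12  shipped
6      62      Cal          7  shipped
7      84     Hana          7  shipped
8      69     Ravi         13  shipped
sort by ship_days descending:
   refund customer  ship_days   status
8      69     Ravi         13  shipped
5      45      Cal         12  shipped
0      64     Ravi         11  shipped
2      86      Wes          9  shipped
6      62      Cal          7  shipped
7      84     Hana          7  shipped
add column ship_days_minus_refund = t['ship_days'] - t['refund']:
   refund customer  ship_days   status  ship_days_minus_refund
8      69     Ravi         13  shipped                     -56
5      45      Cal         12  shipped                     -33
0      64     Ravi         11  shipped                     -53
2      86      Wes          9  shipped                     -77
6      62      Cal          7  shipped                     -55
7      84     Hana          7  shipped                     -77
group by customer, mean of ship_days_minus_refund:
customer
Cal    -44.0
Hana   -77.0
Ravi   -54.5
Wes    -77.0
Name: ship_days_minus_refund, dtype: float64
reset_index():
  customer  ship_days_minus_refund
0      Cal                   -44.0
1     Hana                   -77.0
2     Ravi                   -54.5
3      Wes                   -77.0
Finally, value at position 3, column 'ship_days_minus_refund' = -77.0.

-77.0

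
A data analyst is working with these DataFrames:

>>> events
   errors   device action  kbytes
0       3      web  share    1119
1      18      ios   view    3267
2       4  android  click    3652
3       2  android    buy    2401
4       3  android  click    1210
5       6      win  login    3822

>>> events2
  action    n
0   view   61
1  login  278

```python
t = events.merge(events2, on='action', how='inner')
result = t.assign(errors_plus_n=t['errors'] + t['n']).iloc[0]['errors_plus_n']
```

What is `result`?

merge on 'action' (how='inner') → 2 rows:
   errors device action  kbytes    n
0      18    ios   view    3267   61
1       6    win  login    3822  278
add column errors_plus_n = t['errors'] + t['n']:
   errors device action  kbytes    n  errors_plus_n
0      18    ios   view    3267   61             79
1       6    win  login    3822  278            284
Taking the value at position 0, column 'errors_plus_n' gives 79.

79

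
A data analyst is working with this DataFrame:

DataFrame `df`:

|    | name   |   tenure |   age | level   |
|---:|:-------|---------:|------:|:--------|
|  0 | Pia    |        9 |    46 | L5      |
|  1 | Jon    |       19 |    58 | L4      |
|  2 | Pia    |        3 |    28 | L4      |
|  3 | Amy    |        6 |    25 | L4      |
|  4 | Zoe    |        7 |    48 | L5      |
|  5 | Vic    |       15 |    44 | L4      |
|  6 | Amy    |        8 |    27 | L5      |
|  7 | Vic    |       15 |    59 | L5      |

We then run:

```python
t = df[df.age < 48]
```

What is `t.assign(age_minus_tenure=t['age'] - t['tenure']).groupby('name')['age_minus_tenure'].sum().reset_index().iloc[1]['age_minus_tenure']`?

filter rows where age < 48:
  name  tenure  age level
0  Pia       9   46    L5
2  Pia       3   28    L4
3  Amy       6   25    L4
5  Vic      15   44    L4
6  Amy       8   27    L5
add column age_minus_tenure = t['age'] - t['tenure']:
  name  tenure  age level  age_minus_tenure
0  Pia       9   46    L5                37
2  Pia       3   28    L4                25
3  Amy       6   25    L4                19
5  Vic      15   44    L4                29
6  Amy       8   27    L5                19
group by name, sum of age_minus_tenure:
name
Amy    38
Pia    62
Vic    29
Name: age_minus_tenure, dtype: int64
reset_index():
  name  age_minus_tenure
0  Amy                38
1  Pia                62
2  Vic                29
value at position 1, column 'age_minus_tenure' → 62

62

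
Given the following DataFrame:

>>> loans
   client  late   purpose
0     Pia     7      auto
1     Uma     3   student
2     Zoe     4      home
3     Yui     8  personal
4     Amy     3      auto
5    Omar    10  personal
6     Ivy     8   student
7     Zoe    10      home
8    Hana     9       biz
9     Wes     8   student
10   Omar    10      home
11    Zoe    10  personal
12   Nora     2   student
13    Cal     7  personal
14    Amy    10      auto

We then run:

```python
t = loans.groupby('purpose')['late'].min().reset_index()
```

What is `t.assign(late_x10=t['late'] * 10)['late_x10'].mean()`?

group by purpose, min of late:
purpose
auto        3
biz         9
home        4
personal    7
student     2
Name: late, dtype: int64
reset_index():
    purpose  late
0      auto     3
1       biz     9
2      home     4
3  personal     7
4   student     2
add column late_x10 = t['late'] * 10:
    purpose  late  late_x10
0      auto     3        30
1       biz     9        90
2      home     4        40
3  personal     7        70
4   student     2        20

50.0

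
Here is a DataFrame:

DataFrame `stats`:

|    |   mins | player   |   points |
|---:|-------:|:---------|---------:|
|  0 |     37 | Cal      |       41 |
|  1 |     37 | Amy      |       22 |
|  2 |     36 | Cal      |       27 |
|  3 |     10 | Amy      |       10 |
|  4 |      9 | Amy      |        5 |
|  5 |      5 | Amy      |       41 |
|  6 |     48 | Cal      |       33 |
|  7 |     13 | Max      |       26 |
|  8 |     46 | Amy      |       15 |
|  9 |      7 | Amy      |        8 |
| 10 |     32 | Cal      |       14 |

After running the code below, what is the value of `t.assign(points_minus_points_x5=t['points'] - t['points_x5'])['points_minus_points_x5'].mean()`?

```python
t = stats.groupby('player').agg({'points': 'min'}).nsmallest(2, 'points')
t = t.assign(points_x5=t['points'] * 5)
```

group by player, min of points:
        points
player        
Amy          5
Cal         14
Max         26
take 2 rows with smallest points:
        points
player        
Amy          5
Cal         14
add column points_x5 = t['points'] * 5:
        points  points_x5
player                   
Amy          5         25
Cal         14         70
add column points_minus_points_x5 = t['points'] - t['points_x5']:
        points  points_x5  points_minus_points_x5
player                                           
Amy          5         25                     -20
Cal         14         70                     -56

-38.0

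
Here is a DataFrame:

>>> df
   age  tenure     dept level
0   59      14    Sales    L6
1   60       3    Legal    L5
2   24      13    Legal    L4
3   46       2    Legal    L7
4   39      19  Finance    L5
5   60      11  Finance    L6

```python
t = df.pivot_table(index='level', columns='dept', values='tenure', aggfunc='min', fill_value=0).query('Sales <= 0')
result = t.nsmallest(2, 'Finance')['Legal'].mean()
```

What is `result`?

pivot: rows=level, cols=dept, min(tenure):
dept   Finance  Legal  Sales
level                       
L4           0     13      0
L5          19      3      0
L6          11      0     14
L7           0      2      0
filter rows where Sales <= 0:
dept   Finance  Legal  Sales
level                       
L4           0     13      0
L5          19      3      0
L7           0      2      0
take 2 rows with smallest Finance:
dept   Finance  Legal  Sales
level                       
L4           0     13      0
L7           0      2      0
mean of column 'Legal' → 7.5

7.5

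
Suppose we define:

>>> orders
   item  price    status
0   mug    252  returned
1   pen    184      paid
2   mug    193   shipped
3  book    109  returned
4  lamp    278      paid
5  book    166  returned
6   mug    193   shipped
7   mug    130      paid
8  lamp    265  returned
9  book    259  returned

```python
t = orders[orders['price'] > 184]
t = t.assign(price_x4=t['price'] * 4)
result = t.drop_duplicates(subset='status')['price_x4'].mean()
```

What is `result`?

964.0

filter rows where price > 184:
   item  price    status
0   mug    252  returned
2   mug    193   shipped
4  lamp    278      paid
6   mug    193   shipped
8  lamp    265  returned
9  book    259  returned
add column price_x4 = t['price'] * 4:
   item  price    status  price_x4
0   mug    252  returned      1008
2   mug    193   shipped       772
4  lamp    278      paid      1112
6   mug    193   shipped       772
8  lamp    265  returned      1060
9  book    259  returned      1036
drop duplicate status (keep=first):
   item  price    status  price_x4
0   mug    252  returned      1008
2   mug    193   shipped       772
4  lamp    278      paid      1112
mean of column 'price_x4' → 964.0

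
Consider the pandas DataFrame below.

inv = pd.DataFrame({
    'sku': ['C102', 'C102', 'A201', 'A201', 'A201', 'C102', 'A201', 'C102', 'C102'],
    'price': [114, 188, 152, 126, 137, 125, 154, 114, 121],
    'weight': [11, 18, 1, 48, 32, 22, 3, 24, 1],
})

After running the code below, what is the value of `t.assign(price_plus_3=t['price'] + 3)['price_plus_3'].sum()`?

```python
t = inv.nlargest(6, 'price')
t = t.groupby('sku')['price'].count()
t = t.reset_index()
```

12

take 6 rows with largest price:
    sku  price  weight
1  C102    188      18
6  A201    154       3
2  A201    152       1
4  A201    137      32
3  A201    126      48
5  C102    125      22
group by sku, count of price:
sku
A201    4
C102    2
Name: price, dtype: int64
reset_index():
    sku  price
0  A201      4
1  C102      2
add column price_plus_3 = t['price'] + 3:
    sku  price  price_plus_3
0  A201      4             7
1  C102      2             5
Finally, sum of column 'price_plus_3' = 12.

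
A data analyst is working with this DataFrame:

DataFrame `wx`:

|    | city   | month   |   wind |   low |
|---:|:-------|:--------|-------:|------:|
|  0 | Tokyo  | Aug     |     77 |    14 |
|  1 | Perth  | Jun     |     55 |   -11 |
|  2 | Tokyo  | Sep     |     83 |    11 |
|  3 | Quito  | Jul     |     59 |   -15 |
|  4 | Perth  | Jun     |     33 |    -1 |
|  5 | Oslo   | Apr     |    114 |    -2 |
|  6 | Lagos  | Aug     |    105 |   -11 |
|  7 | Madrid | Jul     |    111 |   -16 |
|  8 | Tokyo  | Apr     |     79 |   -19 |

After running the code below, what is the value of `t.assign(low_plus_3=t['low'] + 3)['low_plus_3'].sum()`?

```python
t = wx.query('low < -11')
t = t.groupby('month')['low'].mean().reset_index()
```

-28.5

filter rows where low < -11:
     city month  wind  low
3   Quito   Jul    59  -15
7  Madrid   Jul   111  -16
8   Tokyo   Apr    79  -19
group by month, mean of low:
month
Apr   -19.0
Jul   -15.5
Name: low, dtype: float64
reset_index():
  month   low
0   Apr -19.0
1   Jul -15.5
add column low_plus_3 = t['low'] + 3:
  month   low  low_plus_3
0   Apr -19.0       -16.0
1   Jul -15.5       -12.5
The sum of column 'low_plus_3' is -28.5.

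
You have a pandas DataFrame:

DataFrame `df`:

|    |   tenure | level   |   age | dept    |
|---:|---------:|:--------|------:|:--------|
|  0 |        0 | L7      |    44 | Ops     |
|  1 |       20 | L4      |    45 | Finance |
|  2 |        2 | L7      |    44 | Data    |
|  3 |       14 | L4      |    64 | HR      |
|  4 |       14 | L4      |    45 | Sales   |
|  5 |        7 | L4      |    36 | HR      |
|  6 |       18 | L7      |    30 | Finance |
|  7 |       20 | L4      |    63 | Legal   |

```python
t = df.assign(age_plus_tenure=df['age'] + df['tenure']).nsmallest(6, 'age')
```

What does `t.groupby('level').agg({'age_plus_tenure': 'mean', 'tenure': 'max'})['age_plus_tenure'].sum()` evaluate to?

add column age_plus_tenure = df['age'] + df['tenure']:
   tenure level  age     dept  age_plus_tenure
0       0    L7   44      Ops               44
1      20    L4   45  Finance               65
2       2    L7   44     Data               46
3      14    L4   64       HR               78
4      14    L4   45    Sales               59
5       7    L4   36       HR               43
6      18    L7   30  Finance               48
7      20    L4   63    Legal               83
take 6 rows with smallest age:
   tenure level  age     dept  age_plus_tenure
6      18    L7   30  Finance               48
5       7    L4   36       HR               43
0       0    L7   44      Ops               44
2       2    L7   44     Data               46
1      20    L4   45  Finance               65
4      14    L4   45    Sales               59
group by level: mean(age_plus_tenure), max(tenure):
       age_plus_tenure  tenure
level                         
L4           55.666667      20
L7           46.000000      18
So sum() = 101.666666667.

101.666666667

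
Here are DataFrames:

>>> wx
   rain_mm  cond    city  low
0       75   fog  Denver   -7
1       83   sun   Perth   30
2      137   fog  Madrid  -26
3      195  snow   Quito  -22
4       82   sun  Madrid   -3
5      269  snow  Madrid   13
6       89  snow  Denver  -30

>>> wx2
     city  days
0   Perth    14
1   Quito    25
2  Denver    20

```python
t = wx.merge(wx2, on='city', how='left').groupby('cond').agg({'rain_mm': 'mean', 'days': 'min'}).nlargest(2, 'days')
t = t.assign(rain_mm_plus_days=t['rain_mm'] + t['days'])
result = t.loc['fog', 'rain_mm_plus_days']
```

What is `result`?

merge on 'city' (how='left') → 7 rows:
   rain_mm  cond    city  low  days
0       75   fog  Denver   -7  20.0
1       83   sun   Perth   30  14.0
2      137   fog  Madrid  -26   NaN
3      195  snow   Quito  -22  25.0
4       82   sun  Madrid   -3   NaN
5      269  snow  Madrid   13   NaN
6       89  snow  Denver  -30  20.0
group by cond: mean(rain_mm), min(days):
         rain_mm  days
cond                  
fog   106.000000  20.0
snow  184.333333  20.0
sun    82.500000  14.0
take 2 rows with largest days:
         rain_mm  days
cond                  
fog   106.000000  20.0
snow  184.333333  20.0
add column rain_mm_plus_days = t['rain_mm'] + t['days']:
         rain_mm  days  rain_mm_plus_days
cond                                     
fog   106.000000  20.0         126.000000
snow  184.333333  20.0         204.333333
Reading off the value at row 'fog', column 'rain_mm_plus_days', we get 126.0.

126.0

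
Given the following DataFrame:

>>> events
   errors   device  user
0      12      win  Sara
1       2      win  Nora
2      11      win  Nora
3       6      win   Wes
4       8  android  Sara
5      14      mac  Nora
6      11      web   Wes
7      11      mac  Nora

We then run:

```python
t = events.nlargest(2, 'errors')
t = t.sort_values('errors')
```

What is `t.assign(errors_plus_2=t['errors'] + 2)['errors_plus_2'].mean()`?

take 2 rows with largest errors:
   errors device  user
5      14    mac  Nora
0      12    win  Sara
sort by errors:
   errors device  user
0      12    win  Sara
5      14    mac  Nora
add column errors_plus_2 = t['errors'] + 2:
   errors device  user  errors_plus_2
0      12    win  Sara             14
5      14    mac  Nora             16
Finally, mean of column 'errors_plus_2' = 15.0.

15.0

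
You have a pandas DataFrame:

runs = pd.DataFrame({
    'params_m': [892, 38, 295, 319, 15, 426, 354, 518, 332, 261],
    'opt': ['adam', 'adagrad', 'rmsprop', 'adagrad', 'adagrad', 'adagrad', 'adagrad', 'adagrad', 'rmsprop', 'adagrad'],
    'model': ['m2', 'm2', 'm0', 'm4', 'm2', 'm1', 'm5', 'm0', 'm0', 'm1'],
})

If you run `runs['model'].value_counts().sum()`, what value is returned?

value_counts of model:
model
m2    3
m0    3
m1    2
m4    1
m5    1
Name: count, dtype: int64
So sum() = 10.

10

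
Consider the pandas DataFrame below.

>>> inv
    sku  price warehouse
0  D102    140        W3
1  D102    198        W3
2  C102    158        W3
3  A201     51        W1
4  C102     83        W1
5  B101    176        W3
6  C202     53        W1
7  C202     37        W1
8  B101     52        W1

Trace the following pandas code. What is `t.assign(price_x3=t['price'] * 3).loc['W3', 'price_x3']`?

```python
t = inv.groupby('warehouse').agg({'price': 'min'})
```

group by warehouse, min of price:
           price
warehouse       
W1            37
W3           140
add column price_x3 = t['price'] * 3:
           price  price_x3
warehouse                 
W1            37       111
W3           140       420

420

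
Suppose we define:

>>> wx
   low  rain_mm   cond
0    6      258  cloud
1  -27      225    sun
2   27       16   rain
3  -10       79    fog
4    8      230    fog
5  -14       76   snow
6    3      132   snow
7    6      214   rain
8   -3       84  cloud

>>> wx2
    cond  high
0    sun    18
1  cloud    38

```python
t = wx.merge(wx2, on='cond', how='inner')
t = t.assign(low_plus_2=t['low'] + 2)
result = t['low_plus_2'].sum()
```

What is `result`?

merge on 'cond' (how='inner') → 3 rows:
   low  rain_mm   cond  high
0    6      258  cloud    38
1  -27      225    sun    18
2   -3       84  cloud    38
add column low_plus_2 = t['low'] + 2:
   low  rain_mm   cond  high  low_plus_2
0    6      258  cloud    38           8
1  -27      225    sun    18         -25
2   -3       84  cloud    38          -1
The sum of column 'low_plus_2' is -18.

-18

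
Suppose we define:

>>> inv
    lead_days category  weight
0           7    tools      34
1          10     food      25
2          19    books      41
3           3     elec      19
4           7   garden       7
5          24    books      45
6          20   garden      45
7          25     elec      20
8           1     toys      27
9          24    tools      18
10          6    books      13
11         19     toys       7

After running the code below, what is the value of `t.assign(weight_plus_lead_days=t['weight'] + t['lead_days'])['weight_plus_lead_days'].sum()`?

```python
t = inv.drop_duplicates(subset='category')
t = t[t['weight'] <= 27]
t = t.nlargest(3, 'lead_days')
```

71

drop duplicate category (keep=first):
   lead_days category  weight
0          7    tools      34
1         10     food      25
2         19    books      41
3          3     elec      19
4          7   garden       7
8          1     toys      27
filter rows where weight <= 27:
   lead_days category  weight
1         10     food      25
3          3     elec      19
4          7   garden       7
8          1     toys      27
take 3 rows with largest lead_days:
   lead_days category  weight
1         10     food      25
4          7   garden       7
3          3     elec      19
add column weight_plus_lead_days = t['weight'] + t['lead_days']:
   lead_days category  weight  weight_plus_lead_days
1         10     food      25                     35
4          7   garden       7                     14
3          3     elec      19                     22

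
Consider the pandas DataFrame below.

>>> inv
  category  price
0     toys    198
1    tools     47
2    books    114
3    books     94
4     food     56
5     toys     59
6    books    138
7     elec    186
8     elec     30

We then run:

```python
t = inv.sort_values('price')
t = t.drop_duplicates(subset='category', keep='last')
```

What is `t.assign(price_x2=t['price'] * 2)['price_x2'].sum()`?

1250

sort by price:
  category  price
8     elec     30
1    tools     47
4     food     56
5     toys     59
3    books     94
2    books    114
6    books    138
7     elec    186
0     toys    198
drop duplicate category (keep=last):
  category  price
1    tools     47
4     food     56
6    books    138
7     elec    186
0     toys    198
add column price_x2 = t['price'] * 2:
  category  price  price_x2
1    tools     47        94
4     food     56       112
6    books    138       276
7     elec    186       372
0     toys    198       396
Finally, sum of column 'price_x2' = 1250.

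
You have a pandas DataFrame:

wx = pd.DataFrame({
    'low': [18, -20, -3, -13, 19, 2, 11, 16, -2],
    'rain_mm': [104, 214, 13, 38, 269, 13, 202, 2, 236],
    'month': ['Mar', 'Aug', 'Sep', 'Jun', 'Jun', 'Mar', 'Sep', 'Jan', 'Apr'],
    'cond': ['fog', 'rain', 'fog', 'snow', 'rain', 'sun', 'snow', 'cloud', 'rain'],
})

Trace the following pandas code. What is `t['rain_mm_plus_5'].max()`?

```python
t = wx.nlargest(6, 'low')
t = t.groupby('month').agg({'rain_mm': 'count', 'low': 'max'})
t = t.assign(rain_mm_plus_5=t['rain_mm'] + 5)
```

take 6 rows with largest low:
   low  rain_mm month   cond
4   19      269   Jun   rain
0   18      104   Mar    fog
7   16        2   Jan  cloud
6   11      202   Sep   snow
5    2       13   Mar    sun
8   -2      236   Apr   rain
group by month: count(rain_mm), max(low):
       rain_mm  low
month              
Apr          1   -2
Jan          1   16
Jun          1   19
Mar          2   18
Sep          1   11
add column rain_mm_plus_5 = t['rain_mm'] + 5:
       rain_mm  low  rain_mm_plus_5
month                              
Apr          1   -2               6
Jan          1   16               6
Jun          1   19               6
Mar          2   18               7
Sep          1   11               6
Hence 7.

7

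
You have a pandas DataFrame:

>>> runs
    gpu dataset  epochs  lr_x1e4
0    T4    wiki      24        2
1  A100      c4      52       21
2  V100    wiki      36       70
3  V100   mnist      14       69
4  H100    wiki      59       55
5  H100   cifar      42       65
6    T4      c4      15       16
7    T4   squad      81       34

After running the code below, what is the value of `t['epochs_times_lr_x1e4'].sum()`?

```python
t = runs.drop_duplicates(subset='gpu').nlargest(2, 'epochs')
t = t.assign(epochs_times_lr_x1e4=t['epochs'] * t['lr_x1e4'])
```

4337

drop duplicate gpu (keep=first):
    gpu dataset  epochs  lr_x1e4
0    T4    wiki      24        2
1  A100      c4      52       21
2  V100    wiki      36       70
4  H100    wiki      59       55
take 2 rows with largest epochs:
    gpu dataset  epochs  lr_x1e4
4  H100    wiki      59       55
1  A100      c4      52       21
add column epochs_times_lr_x1e4 = t['epochs'] * t['lr_x1e4']:
    gpu dataset  epochs  lr_x1e4  epochs_times_lr_x1e4
4  H100    wiki      59       55                  3245
1  A100      c4      52       21                  1092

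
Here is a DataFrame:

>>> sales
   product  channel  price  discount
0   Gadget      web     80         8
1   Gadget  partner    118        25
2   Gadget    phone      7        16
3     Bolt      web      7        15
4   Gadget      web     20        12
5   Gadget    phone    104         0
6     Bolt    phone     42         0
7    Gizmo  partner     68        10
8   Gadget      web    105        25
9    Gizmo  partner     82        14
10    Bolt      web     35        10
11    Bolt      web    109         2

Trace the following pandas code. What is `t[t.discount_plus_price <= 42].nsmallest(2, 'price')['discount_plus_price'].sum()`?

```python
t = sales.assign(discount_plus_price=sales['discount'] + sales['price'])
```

45

add column discount_plus_price = sales['discount'] + sales['price']:
   product  channel  price  discount  discount_plus_price
0   Gadget      web     80         8                   88
1   Gadget  partner    118        25                  143
2   Gadget    phone      7        16                   23
3     Bolt      web      7        15                   22
4   Gadget      web     20        12                   32
5   Gadget    phone    104         0                  104
6     Bolt    phone     42         0                   42
7    Gizmo  partner     68        10                   78
8   Gadget      web    105        25                  130
9    Gizmo  partner     82        14                   96
10    Bolt      web     35        10                   45
11    Bolt      web    109         2                  111
filter rows where discount_plus_price <= 42:
  product channel  price  discount  discount_plus_price
2  Gadget   phone      7        16                   23
3    Bolt     web      7        15                   22
4  Gadget     web     20        12                   32
6    Bolt   phone     42         0                   42
take 2 rows with smallest price:
  product channel  price  discount  discount_plus_price
2  Gadget   phone      7        16                   23
3    Bolt     web      7        15                   22
Hence 45.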